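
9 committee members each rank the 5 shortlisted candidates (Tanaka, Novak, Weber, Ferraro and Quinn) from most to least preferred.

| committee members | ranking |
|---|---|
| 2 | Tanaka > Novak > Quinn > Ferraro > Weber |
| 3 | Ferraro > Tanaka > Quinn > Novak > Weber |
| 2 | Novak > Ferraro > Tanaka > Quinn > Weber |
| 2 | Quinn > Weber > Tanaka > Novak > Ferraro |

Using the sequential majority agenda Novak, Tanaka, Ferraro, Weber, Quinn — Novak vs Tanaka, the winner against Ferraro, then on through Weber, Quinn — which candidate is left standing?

Round 1: Novak vs Tanaka — 2–7, Tanaka advances.
Round 2: Tanaka vs Ferraro — 4–5, Ferraro advances.
Round 3: Ferraro vs Weber — 7–2, Ferraro advances.
Round 4: Ferraro vs Quinn — 5–4, Ferraro advances.
The agenda winner is Ferraro.

Ferraro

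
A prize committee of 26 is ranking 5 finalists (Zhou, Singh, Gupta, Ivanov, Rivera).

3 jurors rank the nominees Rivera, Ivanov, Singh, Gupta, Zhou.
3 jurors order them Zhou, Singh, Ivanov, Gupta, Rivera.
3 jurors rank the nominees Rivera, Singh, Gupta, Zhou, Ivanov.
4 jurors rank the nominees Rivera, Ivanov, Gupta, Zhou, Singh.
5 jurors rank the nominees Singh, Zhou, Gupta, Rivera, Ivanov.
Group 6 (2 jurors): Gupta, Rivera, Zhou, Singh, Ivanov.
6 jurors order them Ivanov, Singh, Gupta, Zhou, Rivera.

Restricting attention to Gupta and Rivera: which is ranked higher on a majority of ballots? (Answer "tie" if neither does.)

Ballots ranking Gupta above Rivera: 3 + 5 + 2 + 6 = 16.
Ballots ranking Rivera above Gupta: 26 − 16 = 10.
Gupta wins the head-to-head 16–10.

Gupta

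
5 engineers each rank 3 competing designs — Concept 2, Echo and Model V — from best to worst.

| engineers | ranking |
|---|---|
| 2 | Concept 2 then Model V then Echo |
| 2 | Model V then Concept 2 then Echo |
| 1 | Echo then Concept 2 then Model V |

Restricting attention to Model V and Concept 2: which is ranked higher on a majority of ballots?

Concept 2

Ballots ranking Model V above Concept 2: 2.
Ballots ranking Concept 2 above Model V: 5 − 2 = 3.
Concept 2 wins the head-to-head 3–2.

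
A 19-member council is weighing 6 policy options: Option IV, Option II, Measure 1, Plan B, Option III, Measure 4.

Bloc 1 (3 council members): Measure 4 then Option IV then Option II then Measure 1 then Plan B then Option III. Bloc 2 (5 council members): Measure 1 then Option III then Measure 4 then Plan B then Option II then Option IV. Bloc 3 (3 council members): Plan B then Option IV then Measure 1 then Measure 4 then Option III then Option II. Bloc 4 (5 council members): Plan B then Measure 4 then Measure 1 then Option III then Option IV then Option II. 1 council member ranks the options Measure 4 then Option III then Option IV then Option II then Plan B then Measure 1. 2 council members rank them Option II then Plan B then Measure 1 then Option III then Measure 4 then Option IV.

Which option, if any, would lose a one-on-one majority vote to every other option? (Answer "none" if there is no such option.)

Head-to-head results (19 council members):
Option IV vs Option II: 3+3+5+1 = 12 for Option IV, 7 for Option II — Option IV by 12–7.
Option IV vs Measure 1: Measure 1 wins 12–7.
Option IV vs Plan B: Option IV preferred on 3+1 = 4 ballots; Plan B wins 15–4.
Option IV vs Option III: Option III, 13–6.
Option IV vs Measure 4: 3 for Option IV, 16 for Measure 4 — Measure 4 by 16–3.
Option II vs Measure 1: Measure 1, 13–6.
Option II vs Plan B: 3+1+2 = 6 for Option II, 13 for Plan B — Plan B by 13–6.
Option II vs Option III: Option III wins 14–5.
Option II vs Measure 4: Option II is ranked higher on 2 ballots, Measure 4 on 17. Measure 4 wins 17–2.
Measure 1–Plan B: Plan B 11–8.
Measure 1 vs Option III: 3+5+3+5+2 = 18 for Measure 1, 1 for Option III — Measure 1 by 18–1.
Measure 1 vs Measure 4: 10 to 9, Measure 1.
Plan B vs Option III: Plan B, 13–6.
Plan B vs Measure 4: Plan B, 10–9.
Option III vs Measure 4: 7 to 12, Measure 4.
Option II is beaten in every head-to-head and is the Condorcet loser.

Option II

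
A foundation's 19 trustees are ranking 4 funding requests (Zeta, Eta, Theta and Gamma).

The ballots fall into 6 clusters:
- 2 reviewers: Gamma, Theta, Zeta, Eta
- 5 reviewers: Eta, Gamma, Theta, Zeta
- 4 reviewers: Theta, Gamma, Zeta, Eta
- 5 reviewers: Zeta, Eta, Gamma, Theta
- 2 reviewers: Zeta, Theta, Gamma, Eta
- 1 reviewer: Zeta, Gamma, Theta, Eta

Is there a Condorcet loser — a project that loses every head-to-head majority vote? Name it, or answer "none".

none

Head-to-head results (19 reviewers):
Zeta vs Eta: Zeta is ranked higher on 2+4+5+2+1 = 14 ballots, Eta on 5. Zeta wins 14–5.
Zeta vs Theta: Zeta preferred on 5+2+1 = 8 ballots; Theta wins 11–8.
Zeta vs Gamma: Zeta preferred on 5+2+1 = 8 ballots; Gamma wins 11–8.
Eta vs Theta: Eta is ranked higher on 5+5 = 10 ballots, Theta on 9. Eta wins 10–9.
Eta vs Gamma: Eta preferred on 5+5 = 10 ballots; Eta wins 10–9.
Theta vs Gamma: 4+2 = 6 for Theta, 13 for Gamma — Gamma by 13–6.
Every project wins at least one matchup (Zeta beats Eta; Eta beats Theta; Theta beats Zeta; Gamma beats Zeta), so there is no Condorcet loser.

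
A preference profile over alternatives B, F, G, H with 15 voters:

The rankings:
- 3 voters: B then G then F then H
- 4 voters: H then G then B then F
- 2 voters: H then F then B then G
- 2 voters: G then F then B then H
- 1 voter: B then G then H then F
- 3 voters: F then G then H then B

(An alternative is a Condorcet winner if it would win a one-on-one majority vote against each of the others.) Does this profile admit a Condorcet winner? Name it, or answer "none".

Head-to-head results (15 voters):
B–F: B 8–7.
B vs G: G wins 9–6.
B vs H: H wins 9–6.
F vs G: G wins 10–5.
F–H: F 8–7.
G vs H: G, 9–6.
G defeats every rival head-to-head and is the Condorcet winner.

G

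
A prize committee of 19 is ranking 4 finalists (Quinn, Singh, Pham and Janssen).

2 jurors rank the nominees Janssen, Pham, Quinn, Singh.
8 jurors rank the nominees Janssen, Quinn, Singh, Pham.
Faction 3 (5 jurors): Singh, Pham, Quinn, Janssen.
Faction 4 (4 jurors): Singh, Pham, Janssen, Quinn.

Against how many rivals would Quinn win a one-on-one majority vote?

1

Quinn against each rival (19 jurors):
Quinn–Singh: Quinn 10–9.
Quinn vs Pham: Quinn is ranked higher on 8 ballots, Pham on 11. Pham wins 11–8.
Quinn vs Janssen: Janssen wins 14–5.
Quinn beats Singh; loses to Pham, Janssen — 1 pairwise win.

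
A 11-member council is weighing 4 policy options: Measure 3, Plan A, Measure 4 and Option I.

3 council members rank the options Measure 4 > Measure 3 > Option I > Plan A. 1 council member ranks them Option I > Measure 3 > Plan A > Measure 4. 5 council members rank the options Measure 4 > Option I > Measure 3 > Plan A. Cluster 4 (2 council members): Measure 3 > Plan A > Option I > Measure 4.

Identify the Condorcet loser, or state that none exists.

Plan A

Head-to-head results (11 council members):
Measure 3 vs Plan A: Measure 3, 11–0.
Measure 3–Measure 4: Measure 4 8–3.
Measure 3 vs Option I: 5 to 6, Option I.
Plan A vs Measure 4: Measure 4 wins 8–3.
Plan A vs Option I: Plan A preferred on 2 ballots; Option I wins 9–2.
Measure 4 vs Option I: 8 to 3, Measure 4.
Only Plan A has no wins; Plan A is the Condorcet loser.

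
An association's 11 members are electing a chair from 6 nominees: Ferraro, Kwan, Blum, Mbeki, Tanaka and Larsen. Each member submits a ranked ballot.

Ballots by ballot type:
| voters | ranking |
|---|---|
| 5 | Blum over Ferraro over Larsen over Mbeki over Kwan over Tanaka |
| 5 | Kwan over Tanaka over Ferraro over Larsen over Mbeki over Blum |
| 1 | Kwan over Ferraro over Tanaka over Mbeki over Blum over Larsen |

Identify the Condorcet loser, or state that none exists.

none

Pairwise majorities:
Ferraro vs Kwan: Ferraro is ranked higher on 5 ballots, Kwan on 6. Kwan wins 6–5.
Ferraro vs Blum: 5+1 = 6 for Ferraro, 5 for Blum — Ferraro by 6–5.
Ferraro–Mbeki: Ferraro 11–0.
Ferraro vs Tanaka: Ferraro preferred on 5+1 = 6 ballots; Ferraro wins 6–5.
Ferraro vs Larsen: 11 to 0, Ferraro.
Kwan vs Blum: Kwan preferred on 5+1 = 6 ballots; Kwan wins 6–5.
Kwan vs Mbeki: Kwan preferred on 5+1 = 6 ballots; Kwan wins 6–5.
Kwan vs Tanaka: Kwan wins 11–0.
Kwan–Larsen: Kwan 6–5.
Blum vs Mbeki: Blum preferred on 5 ballots; Mbeki wins 6–5.
Blum vs Tanaka: Tanaka, 6–5.
Blum vs Larsen: Blum preferred on 5+1 = 6 ballots; Blum wins 6–5.
Mbeki vs Tanaka: 5 for Mbeki, 6 for Tanaka — Tanaka by 6–5.
Mbeki–Larsen: Larsen 10–1.
Tanaka vs Larsen: Tanaka, 6–5.
Each candidate has at least one pairwise win (Ferraro beats Blum; Kwan beats Ferraro; Blum beats Larsen; Mbeki beats Blum; Tanaka beats Blum; Larsen beats Mbeki) — no Condorcet loser.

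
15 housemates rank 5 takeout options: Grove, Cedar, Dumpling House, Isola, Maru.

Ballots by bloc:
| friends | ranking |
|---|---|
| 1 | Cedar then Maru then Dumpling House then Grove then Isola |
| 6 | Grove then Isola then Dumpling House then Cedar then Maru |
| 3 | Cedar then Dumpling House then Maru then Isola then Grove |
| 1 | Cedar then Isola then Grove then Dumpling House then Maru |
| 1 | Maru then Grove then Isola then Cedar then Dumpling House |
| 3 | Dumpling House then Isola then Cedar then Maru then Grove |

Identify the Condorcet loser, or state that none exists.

none

Pairwise majorities:
Grove vs Cedar: Cedar wins 8–7.
Grove vs Dumpling House: 6+1+1 = 8 for Grove, 7 for Dumpling House — Grove by 8–7.
Grove vs Isola: 1+6+1 = 8 for Grove, 7 for Isola — Grove by 8–7.
Grove vs Maru: 7 to 8, Maru.
Cedar vs Dumpling House: 1+3+1+1 = 6 for Cedar, 9 for Dumpling House — Dumpling House by 9–6.
Cedar vs Isola: 5 to 10, Isola.
Cedar vs Maru: Cedar, 14–1.
Dumpling House vs Isola: Dumpling House preferred on 1+3+3 = 7 ballots; Isola wins 8–7.
Dumpling House vs Maru: 6+3+1+3 = 13 for Dumpling House, 2 for Maru — Dumpling House by 13–2.
Isola–Maru: Isola 10–5.
Every restaurant wins at least one matchup (Grove beats Dumpling House; Cedar beats Grove; Dumpling House beats Cedar; Isola beats Cedar; Maru beats Grove), so there is no Condorcet loser.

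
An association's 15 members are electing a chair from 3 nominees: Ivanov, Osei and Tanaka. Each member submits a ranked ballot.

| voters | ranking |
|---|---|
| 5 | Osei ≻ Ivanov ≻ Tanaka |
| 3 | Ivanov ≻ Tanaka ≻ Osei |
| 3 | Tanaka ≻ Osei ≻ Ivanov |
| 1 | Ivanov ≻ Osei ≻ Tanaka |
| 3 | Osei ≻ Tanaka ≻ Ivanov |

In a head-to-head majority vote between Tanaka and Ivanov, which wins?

Ballots ranking Tanaka above Ivanov: 3 + 3 = 6.
Ballots ranking Ivanov above Tanaka: 15 − 6 = 9.
Ivanov wins the head-to-head 9–6.

Ivanov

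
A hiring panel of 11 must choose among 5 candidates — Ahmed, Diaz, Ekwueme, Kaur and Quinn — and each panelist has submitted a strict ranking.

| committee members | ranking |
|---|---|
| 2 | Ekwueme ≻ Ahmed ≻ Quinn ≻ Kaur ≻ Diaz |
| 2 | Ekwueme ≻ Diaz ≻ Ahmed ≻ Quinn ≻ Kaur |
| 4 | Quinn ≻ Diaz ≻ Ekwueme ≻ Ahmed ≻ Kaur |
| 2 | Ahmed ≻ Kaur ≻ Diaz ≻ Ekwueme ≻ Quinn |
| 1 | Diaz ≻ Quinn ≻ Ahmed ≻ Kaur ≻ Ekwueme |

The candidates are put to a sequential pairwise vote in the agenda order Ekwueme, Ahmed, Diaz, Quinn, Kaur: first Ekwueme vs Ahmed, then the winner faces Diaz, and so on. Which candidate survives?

Round 1: Ekwueme vs Ahmed — 8–3, Ekwueme advances.
Round 2: Ekwueme vs Diaz — 4–7, Diaz advances.
Round 3: Diaz vs Quinn — 5–6, Quinn advances.
Round 4: Quinn vs Kaur — 9–2, Quinn advances.
Quinn survives the agenda.

Quinn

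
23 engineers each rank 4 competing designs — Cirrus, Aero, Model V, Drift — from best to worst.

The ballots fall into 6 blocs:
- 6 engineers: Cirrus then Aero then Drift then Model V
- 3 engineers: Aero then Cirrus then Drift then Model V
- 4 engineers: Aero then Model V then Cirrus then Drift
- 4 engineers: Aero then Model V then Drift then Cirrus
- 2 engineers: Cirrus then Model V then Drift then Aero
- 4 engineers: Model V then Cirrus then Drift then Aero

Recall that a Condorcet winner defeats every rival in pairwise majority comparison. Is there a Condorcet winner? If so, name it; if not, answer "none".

Pairwise majorities:
Cirrus vs Aero: 6+2+4 = 12 for Cirrus, 11 for Aero — Cirrus by 12–11.
Cirrus vs Model V: 6+3+2 = 11 for Cirrus, 12 for Model V — Model V by 12–11.
Cirrus vs Drift: 19 to 4, Cirrus.
Aero vs Model V: Aero is ranked higher on 6+3+4+4 = 17 ballots, Model V on 6. Aero wins 17–6.
Aero vs Drift: Aero is ranked higher on 6+3+4+4 = 17 ballots, Drift on 6. Aero wins 17–6.
Model V vs Drift: 14 to 9, Model V.
Every design loses at least once (Cirrus loses to Model V; Aero loses to Cirrus; Model V loses to Aero; Drift loses to Cirrus). The majority relation contains the cycle Cirrus → Aero → Model V → Cirrus, so there is no Condorcet winner.

none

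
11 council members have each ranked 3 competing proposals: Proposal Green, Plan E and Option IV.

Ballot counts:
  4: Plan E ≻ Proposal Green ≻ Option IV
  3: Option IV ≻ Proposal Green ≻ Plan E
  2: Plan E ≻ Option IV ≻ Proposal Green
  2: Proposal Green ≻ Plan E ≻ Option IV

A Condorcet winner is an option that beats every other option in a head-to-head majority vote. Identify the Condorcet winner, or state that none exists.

Check each pair by majority over 11 ballots:
Proposal Green–Plan E: Plan E 6–5.
Proposal Green–Option IV: Proposal Green 6–5.
Plan E vs Option IV: Plan E wins 8–3.
Plan E defeats every rival head-to-head and is the Condorcet winner.

Plan E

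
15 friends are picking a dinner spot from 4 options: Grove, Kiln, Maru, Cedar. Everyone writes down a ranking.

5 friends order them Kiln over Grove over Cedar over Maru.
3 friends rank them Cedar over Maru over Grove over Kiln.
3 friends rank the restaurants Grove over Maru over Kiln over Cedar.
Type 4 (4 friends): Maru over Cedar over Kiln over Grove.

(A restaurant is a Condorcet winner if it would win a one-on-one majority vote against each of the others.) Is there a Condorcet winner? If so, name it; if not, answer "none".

Head-to-head results (15 friends):
Grove vs Kiln: 6 to 9, Kiln.
Grove vs Maru: 8 to 7, Grove.
Grove vs Cedar: Grove is ranked higher on 5+3 = 8 ballots, Cedar on 7. Grove wins 8–7.
Kiln vs Maru: Kiln is ranked higher on 5 ballots, Maru on 10. Maru wins 10–5.
Kiln vs Cedar: 8 to 7, Kiln.
Maru vs Cedar: 7 to 8, Cedar.
Each restaurant drops at least one matchup (Grove loses to Kiln; Kiln loses to Maru; Maru loses to Grove; Cedar loses to Grove); the cycle Grove → Maru → Kiln → Grove rules out a Condorcet winner.

none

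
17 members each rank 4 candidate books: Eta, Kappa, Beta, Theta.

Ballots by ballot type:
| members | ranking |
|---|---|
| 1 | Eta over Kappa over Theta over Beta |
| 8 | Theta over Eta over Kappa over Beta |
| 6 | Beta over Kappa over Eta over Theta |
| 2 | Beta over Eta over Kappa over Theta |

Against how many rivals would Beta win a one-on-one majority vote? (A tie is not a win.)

0

Beta against each rival (17 members):
Beta vs Eta: Beta preferred on 6+2 = 8 ballots; Eta wins 9–8.
Beta–Kappa: Kappa 9–8.
Beta vs Theta: 6+2 = 8 for Beta, 9 for Theta — Theta by 9–8.
Beta beats no one; loses to Eta, Kappa, Theta — 0 pairwise wins.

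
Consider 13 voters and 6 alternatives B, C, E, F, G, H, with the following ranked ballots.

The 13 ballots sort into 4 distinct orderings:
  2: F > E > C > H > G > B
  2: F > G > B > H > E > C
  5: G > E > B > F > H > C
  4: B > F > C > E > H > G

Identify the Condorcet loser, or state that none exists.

C

Pairwise majorities:
B vs C: 11 to 2, B.
B vs E: E wins 7–6.
B vs F: B, 9–4.
B vs G: 4 for B, 9 for G — G by 9–4.
B vs H: B, 11–2.
C vs E: E wins 9–4.
C vs F: 0 for C, 13 for F — F by 13–0.
C vs G: 6 to 7, G.
C vs H: H, 7–6.
E vs F: 5 for E, 8 for F — F by 8–5.
E vs G: E preferred on 2+4 = 6 ballots; G wins 7–6.
E vs H: E is ranked higher on 2+5+4 = 11 ballots, H on 2. E wins 11–2.
F vs G: F, 8–5.
F vs H: 13 to 0, F.
G–H: G 7–6.
Only C has no wins; C is the Condorcet loser.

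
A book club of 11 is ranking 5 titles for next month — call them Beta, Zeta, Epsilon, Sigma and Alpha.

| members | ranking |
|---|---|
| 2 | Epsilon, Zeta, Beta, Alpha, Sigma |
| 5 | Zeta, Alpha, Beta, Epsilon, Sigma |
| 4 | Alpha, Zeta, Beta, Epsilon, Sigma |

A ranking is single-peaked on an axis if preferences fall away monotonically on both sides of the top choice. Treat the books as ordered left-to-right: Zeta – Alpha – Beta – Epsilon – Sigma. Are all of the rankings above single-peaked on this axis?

Axis positions: Zeta=1, Alpha=2, Beta=3, Epsilon=4, Sigma=5.
Cluster 1: ranking walks positions 4-1-3-2-5; Zeta is ranked above Beta even though Beta lies between Zeta and the peak Epsilon on the axis — preferences dip and rise again. Not single-peaked.
Cluster 2 (peak Zeta at position 1): ranking walks positions 1-2-3-4-5, expanding outward from the peak — single-peaked.
Cluster 3 (peak Alpha at position 2): ranking walks positions 2-1-3-4-5, expanding outward from the peak — single-peaked.
Cluster 1 violates single-peakedness, so the profile is not single-peaked on this axis.

no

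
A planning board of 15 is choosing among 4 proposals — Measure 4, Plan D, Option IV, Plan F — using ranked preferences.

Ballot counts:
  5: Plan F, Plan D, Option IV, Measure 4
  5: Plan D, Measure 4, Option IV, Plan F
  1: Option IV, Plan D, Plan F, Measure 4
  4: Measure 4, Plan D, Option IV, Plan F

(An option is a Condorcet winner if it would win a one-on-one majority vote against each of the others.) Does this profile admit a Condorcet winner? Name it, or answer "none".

Check each pair by majority over 15 ballots:
Measure 4 vs Plan D: 4 for Measure 4, 11 for Plan D — Plan D by 11–4.
Measure 4 vs Option IV: Measure 4 preferred on 5+4 = 9 ballots; Measure 4 wins 9–6.
Measure 4 vs Plan F: 9 to 6, Measure 4.
Plan D vs Option IV: Plan D preferred on 5+5+4 = 14 ballots; Plan D wins 14–1.
Plan D vs Plan F: Plan D preferred on 5+1+4 = 10 ballots; Plan D wins 10–5.
Option IV vs Plan F: Option IV preferred on 5+1+4 = 10 ballots; Option IV wins 10–5.
Only Plan D has no losses; Plan D is the Condorcet winner.

Plan D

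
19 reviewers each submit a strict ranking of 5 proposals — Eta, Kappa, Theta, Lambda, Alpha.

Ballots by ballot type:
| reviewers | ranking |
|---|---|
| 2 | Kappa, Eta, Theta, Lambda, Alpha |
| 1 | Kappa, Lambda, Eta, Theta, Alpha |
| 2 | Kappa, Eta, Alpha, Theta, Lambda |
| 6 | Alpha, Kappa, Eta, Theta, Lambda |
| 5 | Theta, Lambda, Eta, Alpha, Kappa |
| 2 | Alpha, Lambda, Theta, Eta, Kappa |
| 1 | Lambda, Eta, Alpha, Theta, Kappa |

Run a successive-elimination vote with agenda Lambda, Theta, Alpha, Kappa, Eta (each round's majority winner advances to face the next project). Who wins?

Round 1: Lambda vs Theta — 4–15, Theta advances.
Round 2: Theta vs Alpha — 8–11, Alpha advances.
Round 3: Alpha vs Kappa — 14–5, Alpha advances.
Round 4: Alpha vs Eta — 8–11, Eta advances.
The agenda winner is Eta.

Eta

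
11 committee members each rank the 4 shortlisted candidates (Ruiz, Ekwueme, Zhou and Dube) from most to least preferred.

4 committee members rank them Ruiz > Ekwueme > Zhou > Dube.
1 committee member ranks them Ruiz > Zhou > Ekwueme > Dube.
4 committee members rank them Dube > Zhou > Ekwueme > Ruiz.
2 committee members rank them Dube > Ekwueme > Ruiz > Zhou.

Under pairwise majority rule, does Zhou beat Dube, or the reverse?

Ballots ranking Zhou above Dube: 4 + 1 = 5.
Ballots ranking Dube above Zhou: 11 − 5 = 6.
Dube wins the head-to-head 6–5.

Dube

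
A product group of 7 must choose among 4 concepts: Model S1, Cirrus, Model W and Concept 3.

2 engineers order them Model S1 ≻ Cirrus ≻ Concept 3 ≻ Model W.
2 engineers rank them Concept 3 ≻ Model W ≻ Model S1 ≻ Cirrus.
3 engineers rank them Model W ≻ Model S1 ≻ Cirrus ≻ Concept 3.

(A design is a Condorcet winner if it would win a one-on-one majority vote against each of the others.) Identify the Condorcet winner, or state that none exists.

none

Pairwise majorities:
Model S1–Cirrus: Model S1 7–0.
Model S1 vs Model W: Model W, 5–2.
Model S1–Concept 3: Model S1 5–2.
Cirrus–Model W: Model W 5–2.
Cirrus vs Concept 3: Cirrus, 5–2.
Model W–Concept 3: Concept 3 4–3.
No design is unbeaten: Model S1 loses to Model W; Cirrus loses to Model S1; Model W loses to Concept 3; Concept 3 loses to Model S1. In particular Model S1 > Concept 3 > Model W > Model S1 is a majority cycle — no Condorcet winner exists.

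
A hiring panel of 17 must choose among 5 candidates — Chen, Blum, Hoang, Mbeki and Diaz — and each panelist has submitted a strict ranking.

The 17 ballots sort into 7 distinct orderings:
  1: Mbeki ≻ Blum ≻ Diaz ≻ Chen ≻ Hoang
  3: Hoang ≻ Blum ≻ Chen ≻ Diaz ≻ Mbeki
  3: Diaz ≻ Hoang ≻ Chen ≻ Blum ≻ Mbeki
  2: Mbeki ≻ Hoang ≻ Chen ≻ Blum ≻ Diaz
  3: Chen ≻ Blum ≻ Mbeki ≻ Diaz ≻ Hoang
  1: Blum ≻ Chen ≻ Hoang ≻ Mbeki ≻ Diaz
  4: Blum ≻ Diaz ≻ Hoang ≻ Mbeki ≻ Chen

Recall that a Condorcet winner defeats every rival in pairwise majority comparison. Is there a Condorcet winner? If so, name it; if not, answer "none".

Blum

Head-to-head results (17 committee members):
Chen vs Blum: 3+2+3 = 8 for Chen, 9 for Blum — Blum by 9–8.
Chen vs Hoang: 5 to 12, Hoang.
Chen vs Mbeki: 10 to 7, Chen.
Chen vs Diaz: Chen wins 9–8.
Blum vs Hoang: Blum is ranked higher on 1+3+1+4 = 9 ballots, Hoang on 8. Blum wins 9–8.
Blum vs Mbeki: Blum preferred on 3+3+3+1+4 = 14 ballots; Blum wins 14–3.
Blum–Diaz: Blum 14–3.
Hoang vs Mbeki: Hoang is ranked higher on 3+3+1+4 = 11 ballots, Mbeki on 6. Hoang wins 11–6.
Hoang–Diaz: Diaz 11–6.
Mbeki vs Diaz: Mbeki preferred on 1+2+3+1 = 7 ballots; Diaz wins 10–7.
Blum wins every pairwise contest, so Blum is the Condorcet winner.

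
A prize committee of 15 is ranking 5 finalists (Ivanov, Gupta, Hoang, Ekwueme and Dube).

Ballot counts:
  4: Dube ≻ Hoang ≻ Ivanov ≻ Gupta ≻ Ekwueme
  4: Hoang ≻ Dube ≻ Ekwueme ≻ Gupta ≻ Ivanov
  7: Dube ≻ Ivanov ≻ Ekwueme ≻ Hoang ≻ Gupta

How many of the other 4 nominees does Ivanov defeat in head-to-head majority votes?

2

Ivanov against each rival (15 jurors):
Ivanov vs Gupta: Ivanov is ranked higher on 4+7 = 11 ballots, Gupta on 4. Ivanov wins 11–4.
Ivanov–Hoang: Hoang 8–7.
Ivanov–Ekwueme: Ivanov 11–4.
Ivanov vs Dube: 0 to 15, Dube.
Ivanov beats Gupta, Ekwueme; loses to Hoang, Dube — 2 pairwise wins.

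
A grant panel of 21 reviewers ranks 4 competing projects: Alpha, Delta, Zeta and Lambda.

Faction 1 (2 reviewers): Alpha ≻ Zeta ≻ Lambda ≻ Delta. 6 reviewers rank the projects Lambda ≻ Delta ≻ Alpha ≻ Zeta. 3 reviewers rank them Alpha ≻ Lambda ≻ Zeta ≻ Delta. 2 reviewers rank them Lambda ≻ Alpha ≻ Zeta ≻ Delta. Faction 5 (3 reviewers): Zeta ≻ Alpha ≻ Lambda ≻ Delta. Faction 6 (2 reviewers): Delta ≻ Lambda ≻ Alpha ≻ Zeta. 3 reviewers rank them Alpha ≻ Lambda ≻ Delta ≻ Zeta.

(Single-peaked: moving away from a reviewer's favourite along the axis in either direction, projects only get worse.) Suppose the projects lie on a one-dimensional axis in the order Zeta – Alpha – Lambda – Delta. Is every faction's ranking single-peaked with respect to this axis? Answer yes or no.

Axis positions: Zeta=1, Alpha=2, Lambda=3, Delta=4.
Faction 1 (peak Alpha at position 2): ranking walks positions 2-1-3-4, expanding outward from the peak — single-peaked.
Faction 2 (peak Lambda at position 3): ranking walks positions 3-4-2-1, expanding outward from the peak — single-peaked.
Faction 3 (peak Alpha at position 2): ranking walks positions 2-3-1-4, expanding outward from the peak — single-peaked.
Faction 4 (peak Lambda at position 3): ranking walks positions 3-2-1-4, expanding outward from the peak — single-peaked.
Faction 5 (peak Zeta at position 1): ranking walks positions 1-2-3-4, expanding outward from the peak — single-peaked.
Faction 6 (peak Delta at position 4): ranking walks positions 4-3-2-1, expanding outward from the peak — single-peaked.
Faction 7 (peak Alpha at position 2): ranking walks positions 2-3-4-1, expanding outward from the peak — single-peaked.
Every ranking is single-peaked on this axis.

yes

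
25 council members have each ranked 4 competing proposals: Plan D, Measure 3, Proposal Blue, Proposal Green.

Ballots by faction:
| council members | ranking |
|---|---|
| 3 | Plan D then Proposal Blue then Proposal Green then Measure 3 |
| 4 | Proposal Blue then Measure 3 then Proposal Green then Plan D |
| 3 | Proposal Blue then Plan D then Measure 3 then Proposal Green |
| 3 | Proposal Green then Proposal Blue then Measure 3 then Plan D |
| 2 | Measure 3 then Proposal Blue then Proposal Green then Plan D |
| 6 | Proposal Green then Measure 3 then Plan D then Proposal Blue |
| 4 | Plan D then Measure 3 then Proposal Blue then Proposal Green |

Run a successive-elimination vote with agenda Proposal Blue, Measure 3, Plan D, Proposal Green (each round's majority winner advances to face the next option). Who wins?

Round 1: Proposal Blue vs Measure 3 — 13–12, Proposal Blue advances.
Round 2: Proposal Blue vs Plan D — 12–13, Plan D advances.
Round 3: Plan D vs Proposal Green — 10–15, Proposal Green advances.
Proposal Green survives the agenda.

Proposal Green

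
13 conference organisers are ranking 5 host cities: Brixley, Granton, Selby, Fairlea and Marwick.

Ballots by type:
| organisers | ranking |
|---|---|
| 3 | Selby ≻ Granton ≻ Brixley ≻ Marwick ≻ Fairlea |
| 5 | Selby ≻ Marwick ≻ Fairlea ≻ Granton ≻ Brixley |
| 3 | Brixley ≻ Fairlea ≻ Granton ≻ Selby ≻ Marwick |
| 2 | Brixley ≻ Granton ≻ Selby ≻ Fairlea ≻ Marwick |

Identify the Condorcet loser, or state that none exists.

none

Pairwise majorities:
Brixley vs Granton: Brixley is ranked higher on 3+2 = 5 ballots, Granton on 8. Granton wins 8–5.
Brixley vs Selby: 5 to 8, Selby.
Brixley vs Fairlea: Brixley, 8–5.
Brixley vs Marwick: 8 to 5, Brixley.
Granton vs Selby: Granton is ranked higher on 3+2 = 5 ballots, Selby on 8. Selby wins 8–5.
Granton vs Fairlea: 5 to 8, Fairlea.
Granton vs Marwick: 8 to 5, Granton.
Selby vs Fairlea: Selby preferred on 3+5+2 = 10 ballots; Selby wins 10–3.
Selby vs Marwick: Selby is ranked higher on 3+5+3+2 = 13 ballots, Marwick on 0. Selby wins 13–0.
Fairlea vs Marwick: 5 to 8, Marwick.
Every city wins at least one matchup (Brixley beats Fairlea; Granton beats Brixley; Selby beats Brixley; Fairlea beats Granton; Marwick beats Fairlea), so there is no Condorcet loser.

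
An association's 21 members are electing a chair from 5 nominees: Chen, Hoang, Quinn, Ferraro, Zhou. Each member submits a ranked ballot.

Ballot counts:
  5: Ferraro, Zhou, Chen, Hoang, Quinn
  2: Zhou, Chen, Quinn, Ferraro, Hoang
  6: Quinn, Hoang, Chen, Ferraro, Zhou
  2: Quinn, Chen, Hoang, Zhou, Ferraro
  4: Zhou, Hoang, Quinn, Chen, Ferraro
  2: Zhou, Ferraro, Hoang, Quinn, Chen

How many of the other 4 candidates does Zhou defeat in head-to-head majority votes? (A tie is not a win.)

Zhou against each rival (21 voters):
Zhou vs Chen: 13 to 8, Zhou.
Zhou vs Hoang: Zhou wins 13–8.
Zhou–Quinn: Zhou 13–8.
Zhou vs Ferraro: 2+2+4+2 = 10 for Zhou, 11 for Ferraro — Ferraro by 11–10.
Zhou beats Chen, Hoang, Quinn; loses to Ferraro — 3 pairwise wins.

3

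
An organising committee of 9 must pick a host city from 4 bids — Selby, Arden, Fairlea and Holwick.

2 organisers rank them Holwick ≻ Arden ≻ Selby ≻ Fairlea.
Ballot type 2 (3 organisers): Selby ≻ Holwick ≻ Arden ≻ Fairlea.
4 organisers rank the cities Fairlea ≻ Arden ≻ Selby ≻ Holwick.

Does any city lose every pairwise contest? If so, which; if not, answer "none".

Fairlea

Head-to-head results (9 organisers):
Selby vs Arden: Selby preferred on 3 ballots; Arden wins 6–3.
Selby vs Fairlea: 5 to 4, Selby.
Selby vs Holwick: 3+4 = 7 for Selby, 2 for Holwick — Selby by 7–2.
Arden vs Fairlea: Arden wins 5–4.
Arden vs Holwick: Holwick wins 5–4.
Fairlea vs Holwick: Holwick wins 5–4.
Only Fairlea has no wins; Fairlea is the Condorcet loser.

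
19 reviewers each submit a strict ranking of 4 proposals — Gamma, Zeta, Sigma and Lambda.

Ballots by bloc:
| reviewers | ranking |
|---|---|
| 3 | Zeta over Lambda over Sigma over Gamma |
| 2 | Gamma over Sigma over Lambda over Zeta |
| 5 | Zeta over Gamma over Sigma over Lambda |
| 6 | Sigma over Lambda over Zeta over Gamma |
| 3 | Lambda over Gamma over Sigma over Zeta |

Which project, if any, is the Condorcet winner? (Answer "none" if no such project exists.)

none

Check each pair by majority over 19 ballots:
Gamma vs Zeta: Zeta, 14–5.
Gamma vs Sigma: 2+5+3 = 10 for Gamma, 9 for Sigma — Gamma by 10–9.
Gamma vs Lambda: 7 to 12, Lambda.
Zeta vs Sigma: Sigma, 11–8.
Zeta vs Lambda: Zeta preferred on 3+5 = 8 ballots; Lambda wins 11–8.
Sigma vs Lambda: Sigma is ranked higher on 2+5+6 = 13 ballots, Lambda on 6. Sigma wins 13–6.
No project is unbeaten: Gamma loses to Zeta; Zeta loses to Sigma; Sigma loses to Gamma; Lambda loses to Sigma. In particular Gamma beats Sigma beats Zeta beats Gamma is a majority cycle — no Condorcet winner exists.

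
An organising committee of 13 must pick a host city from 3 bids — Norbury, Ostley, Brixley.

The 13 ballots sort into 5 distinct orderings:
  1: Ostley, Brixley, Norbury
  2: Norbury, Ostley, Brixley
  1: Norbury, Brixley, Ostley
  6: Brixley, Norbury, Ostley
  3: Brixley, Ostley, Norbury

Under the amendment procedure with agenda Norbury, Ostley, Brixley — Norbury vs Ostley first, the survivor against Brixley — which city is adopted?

Brixley

Round 1: Norbury vs Ostley — 9–4, Norbury advances.
Round 2: Norbury vs Brixley — 3–10, Brixley advances.
The agenda winner is Brixley.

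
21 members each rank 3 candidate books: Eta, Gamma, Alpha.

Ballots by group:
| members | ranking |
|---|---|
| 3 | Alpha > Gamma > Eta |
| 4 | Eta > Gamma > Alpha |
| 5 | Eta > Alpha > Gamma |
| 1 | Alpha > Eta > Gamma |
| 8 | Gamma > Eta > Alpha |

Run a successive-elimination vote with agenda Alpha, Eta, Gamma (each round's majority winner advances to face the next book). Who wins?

Gamma

Round 1: Alpha vs Eta — 4–17, Eta advances.
Round 2: Eta vs Gamma — 10–11, Gamma advances.
The agenda winner is Gamma.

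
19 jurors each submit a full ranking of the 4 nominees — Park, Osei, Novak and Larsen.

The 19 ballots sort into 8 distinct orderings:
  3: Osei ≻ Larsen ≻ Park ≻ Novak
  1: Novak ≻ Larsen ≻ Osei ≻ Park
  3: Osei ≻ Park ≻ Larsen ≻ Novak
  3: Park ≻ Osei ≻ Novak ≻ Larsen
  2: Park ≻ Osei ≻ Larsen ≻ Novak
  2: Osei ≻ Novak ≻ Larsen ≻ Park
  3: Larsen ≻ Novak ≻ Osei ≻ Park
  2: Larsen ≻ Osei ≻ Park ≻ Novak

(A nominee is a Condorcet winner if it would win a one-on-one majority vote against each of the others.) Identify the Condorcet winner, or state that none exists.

Pairwise majorities:
Park vs Osei: Osei wins 14–5.
Park vs Novak: Park is ranked higher on 3+3+3+2+2 = 13 ballots, Novak on 6. Park wins 13–6.
Park vs Larsen: Larsen, 11–8.
Osei vs Novak: Osei is ranked higher on 3+3+3+2+2+2 = 15 ballots, Novak on 4. Osei wins 15–4.
Osei vs Larsen: 13 to 6, Osei.
Novak vs Larsen: Larsen, 13–6.
Osei wins every pairwise contest, so Osei is the Condorcet winner.

Osei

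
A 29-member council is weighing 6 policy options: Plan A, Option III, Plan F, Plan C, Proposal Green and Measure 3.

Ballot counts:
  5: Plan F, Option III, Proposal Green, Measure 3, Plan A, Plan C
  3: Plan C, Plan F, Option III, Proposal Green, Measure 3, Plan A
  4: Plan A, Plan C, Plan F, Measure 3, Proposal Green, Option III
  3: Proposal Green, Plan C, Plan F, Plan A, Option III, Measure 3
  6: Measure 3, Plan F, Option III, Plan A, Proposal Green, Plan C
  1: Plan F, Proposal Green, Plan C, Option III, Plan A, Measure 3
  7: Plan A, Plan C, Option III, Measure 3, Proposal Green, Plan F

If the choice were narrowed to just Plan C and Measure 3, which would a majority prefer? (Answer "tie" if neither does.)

Ballots ranking Plan C above Measure 3: 3 + 4 + 3 + 1 + 7 = 18.
Ballots ranking Measure 3 above Plan C: 29 − 18 = 11.
Plan C wins the head-to-head 18–11.

Plan C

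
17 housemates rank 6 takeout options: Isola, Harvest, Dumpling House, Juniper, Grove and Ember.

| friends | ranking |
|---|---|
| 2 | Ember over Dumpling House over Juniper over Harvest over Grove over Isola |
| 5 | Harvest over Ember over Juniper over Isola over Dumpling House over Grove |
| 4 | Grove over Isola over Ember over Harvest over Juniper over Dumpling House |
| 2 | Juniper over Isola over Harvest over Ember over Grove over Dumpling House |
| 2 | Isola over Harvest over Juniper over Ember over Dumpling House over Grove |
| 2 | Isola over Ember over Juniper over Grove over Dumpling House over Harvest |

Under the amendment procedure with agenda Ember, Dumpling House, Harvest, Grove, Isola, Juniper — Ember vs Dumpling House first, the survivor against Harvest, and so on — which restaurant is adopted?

Juniper

Round 1: Ember vs Dumpling House — 17–0, Ember advances.
Round 2: Ember vs Harvest — 8–9, Harvest advances.
Round 3: Harvest vs Grove — 11–6, Harvest advances.
Round 4: Harvest vs Isola — 7–10, Isola advances.
Round 5: Isola vs Juniper — 8–9, Juniper advances.
The agenda winner is Juniper.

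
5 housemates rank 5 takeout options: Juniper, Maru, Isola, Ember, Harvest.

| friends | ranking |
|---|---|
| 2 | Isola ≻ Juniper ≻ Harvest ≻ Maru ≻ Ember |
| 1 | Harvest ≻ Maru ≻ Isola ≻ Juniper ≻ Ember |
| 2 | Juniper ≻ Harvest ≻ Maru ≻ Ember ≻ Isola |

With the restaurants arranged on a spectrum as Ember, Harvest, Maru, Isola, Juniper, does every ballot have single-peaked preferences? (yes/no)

Axis positions: Ember=1, Harvest=2, Maru=3, Isola=4, Juniper=5.
Ballot type 1: ranking walks positions 4-5-2-3-1; Harvest is ranked above Maru even though Maru lies between Harvest and the peak Isola on the axis — preferences dip and rise again. Not single-peaked.
Ballot type 2 (peak Harvest at position 2): ranking walks positions 2-3-4-5-1, expanding outward from the peak — single-peaked.
Ballot type 3: ranking walks positions 5-2-3-1-4; Harvest is ranked above Isola even though Isola lies between Harvest and the peak Juniper on the axis — preferences dip and rise again. Not single-peaked.
Ballot type 1 violates single-peakedness, so the profile is not single-peaked on this axis.

no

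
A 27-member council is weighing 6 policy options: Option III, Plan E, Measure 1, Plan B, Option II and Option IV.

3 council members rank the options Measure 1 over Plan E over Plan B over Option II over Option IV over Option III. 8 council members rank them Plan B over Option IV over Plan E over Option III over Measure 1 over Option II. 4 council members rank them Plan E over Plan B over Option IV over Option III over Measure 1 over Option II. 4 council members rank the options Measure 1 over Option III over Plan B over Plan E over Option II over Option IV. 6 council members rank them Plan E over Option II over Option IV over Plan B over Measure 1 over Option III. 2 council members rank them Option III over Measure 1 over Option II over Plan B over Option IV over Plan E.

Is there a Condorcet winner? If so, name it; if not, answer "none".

Pairwise majorities:
Option III vs Plan E: Option III preferred on 4+2 = 6 ballots; Plan E wins 21–6.
Option III vs Measure 1: Option III, 14–13.
Option III vs Plan B: Option III preferred on 4+2 = 6 ballots; Plan B wins 21–6.
Option III vs Option II: Option III, 18–9.
Option III vs Option IV: Option III preferred on 4+2 = 6 ballots; Option IV wins 21–6.
Plan E vs Measure 1: Plan E wins 18–9.
Plan E vs Plan B: 3+4+6 = 13 for Plan E, 14 for Plan B — Plan B by 14–13.
Plan E vs Option II: 3+8+4+4+6 = 25 for Plan E, 2 for Option II — Plan E by 25–2.
Plan E vs Option IV: Plan E, 17–10.
Measure 1 vs Plan B: 9 to 18, Plan B.
Measure 1 vs Option II: Measure 1, 21–6.
Measure 1 vs Option IV: Option IV, 18–9.
Plan B vs Option II: Plan B preferred on 3+8+4+4 = 19 ballots; Plan B wins 19–8.
Plan B–Option IV: Plan B 21–6.
Option II vs Option IV: Option II preferred on 3+4+6+2 = 15 ballots; Option II wins 15–12.
Plan B beats each of Option III, Plan E, Measure 1, Option II, Option IV — Plan B is the Condorcet winner.

Plan B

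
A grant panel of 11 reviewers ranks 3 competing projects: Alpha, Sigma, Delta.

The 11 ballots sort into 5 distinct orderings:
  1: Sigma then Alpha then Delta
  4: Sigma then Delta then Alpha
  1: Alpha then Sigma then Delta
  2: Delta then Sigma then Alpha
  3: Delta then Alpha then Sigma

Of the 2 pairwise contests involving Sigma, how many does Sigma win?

2

Sigma against each rival (11 reviewers):
Sigma vs Alpha: Sigma, 7–4.
Sigma vs Delta: Sigma, 6–5.
Sigma beats Alpha, Delta — 2 pairwise wins.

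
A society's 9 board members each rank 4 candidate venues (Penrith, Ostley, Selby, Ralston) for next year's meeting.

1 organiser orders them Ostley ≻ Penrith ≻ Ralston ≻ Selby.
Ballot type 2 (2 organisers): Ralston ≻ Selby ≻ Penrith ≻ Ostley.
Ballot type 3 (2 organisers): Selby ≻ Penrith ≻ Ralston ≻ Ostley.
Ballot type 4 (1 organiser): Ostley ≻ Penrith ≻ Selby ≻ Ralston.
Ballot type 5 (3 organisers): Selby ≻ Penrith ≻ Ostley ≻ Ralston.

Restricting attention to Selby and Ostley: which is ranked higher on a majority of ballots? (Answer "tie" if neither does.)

Ballots ranking Selby above Ostley: 2 + 2 + 3 = 7.
Ballots ranking Ostley above Selby: 9 − 7 = 2.
Selby wins the head-to-head 7–2.

Selby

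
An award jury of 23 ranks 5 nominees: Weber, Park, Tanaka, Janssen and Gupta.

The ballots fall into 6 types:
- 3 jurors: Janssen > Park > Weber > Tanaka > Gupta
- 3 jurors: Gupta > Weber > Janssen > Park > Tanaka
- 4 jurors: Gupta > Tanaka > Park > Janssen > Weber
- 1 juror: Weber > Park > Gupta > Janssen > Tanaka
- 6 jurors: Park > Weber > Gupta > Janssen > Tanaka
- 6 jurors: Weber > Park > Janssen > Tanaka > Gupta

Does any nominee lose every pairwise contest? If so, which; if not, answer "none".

Head-to-head results (23 jurors):
Weber vs Park: Weber is ranked higher on 3+1+6 = 10 ballots, Park on 13. Park wins 13–10.
Weber vs Tanaka: Weber wins 19–4.
Weber vs Janssen: 3+1+6+6 = 16 for Weber, 7 for Janssen — Weber by 16–7.
Weber vs Gupta: Weber preferred on 3+1+6+6 = 16 ballots; Weber wins 16–7.
Park vs Tanaka: Park, 19–4.
Park vs Janssen: Park wins 17–6.
Park vs Gupta: Park, 16–7.
Tanaka vs Janssen: Janssen, 19–4.
Tanaka vs Gupta: Tanaka is ranked higher on 3+6 = 9 ballots, Gupta on 14. Gupta wins 14–9.
Janssen vs Gupta: 3+6 = 9 for Janssen, 14 for Gupta — Gupta by 14–9.
Only Tanaka has no wins; Tanaka is the Condorcet loser.

Tanaka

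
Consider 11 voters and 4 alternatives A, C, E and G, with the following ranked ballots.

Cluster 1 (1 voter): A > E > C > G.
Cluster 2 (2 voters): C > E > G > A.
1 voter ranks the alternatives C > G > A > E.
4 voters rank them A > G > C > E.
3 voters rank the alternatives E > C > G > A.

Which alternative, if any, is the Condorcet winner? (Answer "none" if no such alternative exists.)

Head-to-head results (11 voters):
A vs C: C, 6–5.
A vs E: A wins 6–5.
A vs G: G, 6–5.
C vs E: C, 7–4.
C–G: C 7–4.
E vs G: E wins 6–5.
C beats each of A, E, G — C is the Condorcet winner.

C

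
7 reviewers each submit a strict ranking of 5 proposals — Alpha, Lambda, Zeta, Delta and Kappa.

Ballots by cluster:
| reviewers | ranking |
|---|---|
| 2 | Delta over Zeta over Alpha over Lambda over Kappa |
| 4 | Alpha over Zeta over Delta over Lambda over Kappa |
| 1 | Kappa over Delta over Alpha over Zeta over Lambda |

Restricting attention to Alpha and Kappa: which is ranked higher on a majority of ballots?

Alpha

Ballots ranking Alpha above Kappa: 2 + 4 = 6.
Ballots ranking Kappa above Alpha: 7 − 6 = 1.
Alpha wins the head-to-head 6–1.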